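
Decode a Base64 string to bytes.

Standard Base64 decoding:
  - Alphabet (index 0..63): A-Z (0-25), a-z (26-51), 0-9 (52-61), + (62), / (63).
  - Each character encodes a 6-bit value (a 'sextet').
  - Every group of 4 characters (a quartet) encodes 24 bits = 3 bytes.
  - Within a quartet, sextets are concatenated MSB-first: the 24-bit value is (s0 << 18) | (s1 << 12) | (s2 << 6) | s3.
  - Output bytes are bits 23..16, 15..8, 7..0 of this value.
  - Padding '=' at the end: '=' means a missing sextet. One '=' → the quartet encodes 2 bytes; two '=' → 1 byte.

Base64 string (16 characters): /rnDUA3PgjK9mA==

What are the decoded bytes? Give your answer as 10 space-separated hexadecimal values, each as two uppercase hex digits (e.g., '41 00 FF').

After char 0 ('/'=63): chars_in_quartet=1 acc=0x3F bytes_emitted=0
After char 1 ('r'=43): chars_in_quartet=2 acc=0xFEB bytes_emitted=0
After char 2 ('n'=39): chars_in_quartet=3 acc=0x3FAE7 bytes_emitted=0
After char 3 ('D'=3): chars_in_quartet=4 acc=0xFEB9C3 -> emit FE B9 C3, reset; bytes_emitted=3
After char 4 ('U'=20): chars_in_quartet=1 acc=0x14 bytes_emitted=3
After char 5 ('A'=0): chars_in_quartet=2 acc=0x500 bytes_emitted=3
After char 6 ('3'=55): chars_in_quartet=3 acc=0x14037 bytes_emitted=3
After char 7 ('P'=15): chars_in_quartet=4 acc=0x500DCF -> emit 50 0D CF, reset; bytes_emitted=6
After char 8 ('g'=32): chars_in_quartet=1 acc=0x20 bytes_emitted=6
After char 9 ('j'=35): chars_in_quartet=2 acc=0x823 bytes_emitted=6
After char 10 ('K'=10): chars_in_quartet=3 acc=0x208CA bytes_emitted=6
After char 11 ('9'=61): chars_in_quartet=4 acc=0x8232BD -> emit 82 32 BD, reset; bytes_emitted=9
After char 12 ('m'=38): chars_in_quartet=1 acc=0x26 bytes_emitted=9
After char 13 ('A'=0): chars_in_quartet=2 acc=0x980 bytes_emitted=9
Padding '==': partial quartet acc=0x980 -> emit 98; bytes_emitted=10

Answer: FE B9 C3 50 0D CF 82 32 BD 98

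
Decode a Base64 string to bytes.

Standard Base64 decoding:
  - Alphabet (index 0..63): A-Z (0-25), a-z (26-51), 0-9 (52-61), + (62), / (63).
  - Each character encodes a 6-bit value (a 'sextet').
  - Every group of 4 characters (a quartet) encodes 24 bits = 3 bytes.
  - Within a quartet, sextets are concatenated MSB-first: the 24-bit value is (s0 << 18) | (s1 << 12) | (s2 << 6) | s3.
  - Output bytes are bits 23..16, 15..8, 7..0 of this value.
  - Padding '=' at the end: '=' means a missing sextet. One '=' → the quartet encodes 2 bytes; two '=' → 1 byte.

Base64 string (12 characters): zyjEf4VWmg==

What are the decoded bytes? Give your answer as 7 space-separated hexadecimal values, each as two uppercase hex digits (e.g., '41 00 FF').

After char 0 ('z'=51): chars_in_quartet=1 acc=0x33 bytes_emitted=0
After char 1 ('y'=50): chars_in_quartet=2 acc=0xCF2 bytes_emitted=0
After char 2 ('j'=35): chars_in_quartet=3 acc=0x33CA3 bytes_emitted=0
After char 3 ('E'=4): chars_in_quartet=4 acc=0xCF28C4 -> emit CF 28 C4, reset; bytes_emitted=3
After char 4 ('f'=31): chars_in_quartet=1 acc=0x1F bytes_emitted=3
After char 5 ('4'=56): chars_in_quartet=2 acc=0x7F8 bytes_emitted=3
After char 6 ('V'=21): chars_in_quartet=3 acc=0x1FE15 bytes_emitted=3
After char 7 ('W'=22): chars_in_quartet=4 acc=0x7F8556 -> emit 7F 85 56, reset; bytes_emitted=6
After char 8 ('m'=38): chars_in_quartet=1 acc=0x26 bytes_emitted=6
After char 9 ('g'=32): chars_in_quartet=2 acc=0x9A0 bytes_emitted=6
Padding '==': partial quartet acc=0x9A0 -> emit 9A; bytes_emitted=7

Answer: CF 28 C4 7F 85 56 9A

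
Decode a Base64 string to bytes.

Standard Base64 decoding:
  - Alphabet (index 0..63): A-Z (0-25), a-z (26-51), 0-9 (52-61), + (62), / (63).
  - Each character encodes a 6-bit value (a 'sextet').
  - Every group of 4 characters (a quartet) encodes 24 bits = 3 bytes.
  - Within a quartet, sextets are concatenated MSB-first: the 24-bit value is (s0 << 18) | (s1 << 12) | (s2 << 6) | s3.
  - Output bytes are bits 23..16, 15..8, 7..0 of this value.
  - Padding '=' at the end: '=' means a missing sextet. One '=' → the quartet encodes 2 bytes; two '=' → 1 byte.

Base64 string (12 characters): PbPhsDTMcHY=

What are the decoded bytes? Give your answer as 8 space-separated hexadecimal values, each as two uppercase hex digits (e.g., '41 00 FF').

Answer: 3D B3 E1 B0 34 CC 70 76

Derivation:
After char 0 ('P'=15): chars_in_quartet=1 acc=0xF bytes_emitted=0
After char 1 ('b'=27): chars_in_quartet=2 acc=0x3DB bytes_emitted=0
After char 2 ('P'=15): chars_in_quartet=3 acc=0xF6CF bytes_emitted=0
After char 3 ('h'=33): chars_in_quartet=4 acc=0x3DB3E1 -> emit 3D B3 E1, reset; bytes_emitted=3
After char 4 ('s'=44): chars_in_quartet=1 acc=0x2C bytes_emitted=3
After char 5 ('D'=3): chars_in_quartet=2 acc=0xB03 bytes_emitted=3
After char 6 ('T'=19): chars_in_quartet=3 acc=0x2C0D3 bytes_emitted=3
After char 7 ('M'=12): chars_in_quartet=4 acc=0xB034CC -> emit B0 34 CC, reset; bytes_emitted=6
After char 8 ('c'=28): chars_in_quartet=1 acc=0x1C bytes_emitted=6
After char 9 ('H'=7): chars_in_quartet=2 acc=0x707 bytes_emitted=6
After char 10 ('Y'=24): chars_in_quartet=3 acc=0x1C1D8 bytes_emitted=6
Padding '=': partial quartet acc=0x1C1D8 -> emit 70 76; bytes_emitted=8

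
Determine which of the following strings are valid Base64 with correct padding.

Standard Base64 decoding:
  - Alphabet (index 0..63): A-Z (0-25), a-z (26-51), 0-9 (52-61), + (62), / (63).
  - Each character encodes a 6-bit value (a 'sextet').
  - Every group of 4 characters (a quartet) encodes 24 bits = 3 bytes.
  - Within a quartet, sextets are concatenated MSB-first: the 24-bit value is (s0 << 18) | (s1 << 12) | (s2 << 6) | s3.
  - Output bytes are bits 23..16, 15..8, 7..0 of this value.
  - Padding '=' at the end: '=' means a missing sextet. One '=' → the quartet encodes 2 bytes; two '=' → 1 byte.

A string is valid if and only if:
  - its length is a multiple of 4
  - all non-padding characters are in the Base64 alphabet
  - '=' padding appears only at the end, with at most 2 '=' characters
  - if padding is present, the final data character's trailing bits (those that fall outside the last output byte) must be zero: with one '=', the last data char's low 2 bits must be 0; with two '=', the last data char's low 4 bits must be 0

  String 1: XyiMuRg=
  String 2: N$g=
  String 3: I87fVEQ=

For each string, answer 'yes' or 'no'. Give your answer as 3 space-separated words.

Answer: yes no yes

Derivation:
String 1: 'XyiMuRg=' → valid
String 2: 'N$g=' → invalid (bad char(s): ['$'])
String 3: 'I87fVEQ=' → valid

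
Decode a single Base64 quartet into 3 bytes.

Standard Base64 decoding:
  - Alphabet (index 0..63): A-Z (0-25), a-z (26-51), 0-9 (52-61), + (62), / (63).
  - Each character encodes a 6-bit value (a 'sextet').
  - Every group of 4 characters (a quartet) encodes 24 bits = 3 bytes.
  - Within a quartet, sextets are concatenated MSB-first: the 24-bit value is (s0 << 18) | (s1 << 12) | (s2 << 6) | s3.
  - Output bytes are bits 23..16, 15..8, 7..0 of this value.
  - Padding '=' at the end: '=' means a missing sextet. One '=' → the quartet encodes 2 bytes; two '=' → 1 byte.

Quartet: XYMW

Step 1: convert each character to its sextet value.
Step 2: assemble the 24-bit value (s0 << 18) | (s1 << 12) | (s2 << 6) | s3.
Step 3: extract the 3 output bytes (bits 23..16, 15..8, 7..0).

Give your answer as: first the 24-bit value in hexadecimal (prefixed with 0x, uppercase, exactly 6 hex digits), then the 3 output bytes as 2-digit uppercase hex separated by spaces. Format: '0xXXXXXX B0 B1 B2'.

Sextets: X=23, Y=24, M=12, W=22
24-bit: (23<<18) | (24<<12) | (12<<6) | 22
      = 0x5C0000 | 0x018000 | 0x000300 | 0x000016
      = 0x5D8316
Bytes: (v>>16)&0xFF=5D, (v>>8)&0xFF=83, v&0xFF=16

Answer: 0x5D8316 5D 83 16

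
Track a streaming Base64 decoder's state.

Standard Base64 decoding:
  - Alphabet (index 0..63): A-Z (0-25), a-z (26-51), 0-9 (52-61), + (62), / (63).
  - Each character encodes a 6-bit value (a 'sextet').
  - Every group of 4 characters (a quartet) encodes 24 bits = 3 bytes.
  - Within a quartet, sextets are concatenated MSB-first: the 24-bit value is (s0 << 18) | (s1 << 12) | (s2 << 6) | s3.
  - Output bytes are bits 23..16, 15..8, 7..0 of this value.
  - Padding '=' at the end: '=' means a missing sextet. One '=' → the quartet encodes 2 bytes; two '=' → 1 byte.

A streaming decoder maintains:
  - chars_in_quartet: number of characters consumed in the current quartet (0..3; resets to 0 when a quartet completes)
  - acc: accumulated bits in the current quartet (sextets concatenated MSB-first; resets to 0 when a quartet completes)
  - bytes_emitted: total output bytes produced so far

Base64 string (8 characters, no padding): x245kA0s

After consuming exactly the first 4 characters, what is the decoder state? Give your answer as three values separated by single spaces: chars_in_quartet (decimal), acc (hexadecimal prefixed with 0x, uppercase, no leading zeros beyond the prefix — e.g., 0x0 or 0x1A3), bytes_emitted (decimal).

After char 0 ('x'=49): chars_in_quartet=1 acc=0x31 bytes_emitted=0
After char 1 ('2'=54): chars_in_quartet=2 acc=0xC76 bytes_emitted=0
After char 2 ('4'=56): chars_in_quartet=3 acc=0x31DB8 bytes_emitted=0
After char 3 ('5'=57): chars_in_quartet=4 acc=0xC76E39 -> emit C7 6E 39, reset; bytes_emitted=3

Answer: 0 0x0 3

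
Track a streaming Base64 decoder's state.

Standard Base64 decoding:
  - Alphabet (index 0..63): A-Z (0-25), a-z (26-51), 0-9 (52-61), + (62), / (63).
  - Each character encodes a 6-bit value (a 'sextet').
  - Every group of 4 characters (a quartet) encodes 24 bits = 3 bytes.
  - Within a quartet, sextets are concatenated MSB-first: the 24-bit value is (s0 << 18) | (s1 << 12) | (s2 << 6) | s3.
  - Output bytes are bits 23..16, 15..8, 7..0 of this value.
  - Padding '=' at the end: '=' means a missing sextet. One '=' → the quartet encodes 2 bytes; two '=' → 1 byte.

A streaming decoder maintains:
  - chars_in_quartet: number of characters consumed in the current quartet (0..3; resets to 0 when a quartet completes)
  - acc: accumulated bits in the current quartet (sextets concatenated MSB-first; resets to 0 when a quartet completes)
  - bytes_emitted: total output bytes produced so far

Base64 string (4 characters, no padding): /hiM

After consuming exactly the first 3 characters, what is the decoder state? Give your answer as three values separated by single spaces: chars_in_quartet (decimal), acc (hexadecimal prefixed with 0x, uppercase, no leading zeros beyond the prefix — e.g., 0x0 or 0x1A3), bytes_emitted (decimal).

Answer: 3 0x3F862 0

Derivation:
After char 0 ('/'=63): chars_in_quartet=1 acc=0x3F bytes_emitted=0
After char 1 ('h'=33): chars_in_quartet=2 acc=0xFE1 bytes_emitted=0
After char 2 ('i'=34): chars_in_quartet=3 acc=0x3F862 bytes_emitted=0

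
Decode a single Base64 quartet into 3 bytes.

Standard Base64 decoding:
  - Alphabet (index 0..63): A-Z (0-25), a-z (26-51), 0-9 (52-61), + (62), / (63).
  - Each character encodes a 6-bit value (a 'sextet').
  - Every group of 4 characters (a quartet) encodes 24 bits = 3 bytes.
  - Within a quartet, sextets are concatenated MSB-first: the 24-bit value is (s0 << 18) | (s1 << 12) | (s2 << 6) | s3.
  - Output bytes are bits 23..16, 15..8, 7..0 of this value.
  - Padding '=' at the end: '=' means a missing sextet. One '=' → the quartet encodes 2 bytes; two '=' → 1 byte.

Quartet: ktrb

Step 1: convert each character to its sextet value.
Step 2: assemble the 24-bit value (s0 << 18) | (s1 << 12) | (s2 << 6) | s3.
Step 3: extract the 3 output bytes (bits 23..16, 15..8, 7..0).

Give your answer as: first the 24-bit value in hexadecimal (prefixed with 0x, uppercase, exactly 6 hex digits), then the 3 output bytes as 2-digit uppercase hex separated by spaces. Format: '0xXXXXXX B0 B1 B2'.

Answer: 0x92DADB 92 DA DB

Derivation:
Sextets: k=36, t=45, r=43, b=27
24-bit: (36<<18) | (45<<12) | (43<<6) | 27
      = 0x900000 | 0x02D000 | 0x000AC0 | 0x00001B
      = 0x92DADB
Bytes: (v>>16)&0xFF=92, (v>>8)&0xFF=DA, v&0xFF=DB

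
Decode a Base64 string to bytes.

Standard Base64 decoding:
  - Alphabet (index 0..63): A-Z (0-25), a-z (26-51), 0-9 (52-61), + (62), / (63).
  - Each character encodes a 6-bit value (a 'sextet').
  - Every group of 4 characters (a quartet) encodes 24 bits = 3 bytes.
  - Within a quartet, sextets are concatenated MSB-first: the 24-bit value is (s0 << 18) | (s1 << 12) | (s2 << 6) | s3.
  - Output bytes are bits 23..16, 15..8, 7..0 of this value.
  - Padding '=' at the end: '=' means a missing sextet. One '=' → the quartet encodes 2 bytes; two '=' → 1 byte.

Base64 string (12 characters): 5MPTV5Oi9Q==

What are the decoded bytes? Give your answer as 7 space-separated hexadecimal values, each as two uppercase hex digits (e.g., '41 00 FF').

After char 0 ('5'=57): chars_in_quartet=1 acc=0x39 bytes_emitted=0
After char 1 ('M'=12): chars_in_quartet=2 acc=0xE4C bytes_emitted=0
After char 2 ('P'=15): chars_in_quartet=3 acc=0x3930F bytes_emitted=0
After char 3 ('T'=19): chars_in_quartet=4 acc=0xE4C3D3 -> emit E4 C3 D3, reset; bytes_emitted=3
After char 4 ('V'=21): chars_in_quartet=1 acc=0x15 bytes_emitted=3
After char 5 ('5'=57): chars_in_quartet=2 acc=0x579 bytes_emitted=3
After char 6 ('O'=14): chars_in_quartet=3 acc=0x15E4E bytes_emitted=3
After char 7 ('i'=34): chars_in_quartet=4 acc=0x5793A2 -> emit 57 93 A2, reset; bytes_emitted=6
After char 8 ('9'=61): chars_in_quartet=1 acc=0x3D bytes_emitted=6
After char 9 ('Q'=16): chars_in_quartet=2 acc=0xF50 bytes_emitted=6
Padding '==': partial quartet acc=0xF50 -> emit F5; bytes_emitted=7

Answer: E4 C3 D3 57 93 A2 F5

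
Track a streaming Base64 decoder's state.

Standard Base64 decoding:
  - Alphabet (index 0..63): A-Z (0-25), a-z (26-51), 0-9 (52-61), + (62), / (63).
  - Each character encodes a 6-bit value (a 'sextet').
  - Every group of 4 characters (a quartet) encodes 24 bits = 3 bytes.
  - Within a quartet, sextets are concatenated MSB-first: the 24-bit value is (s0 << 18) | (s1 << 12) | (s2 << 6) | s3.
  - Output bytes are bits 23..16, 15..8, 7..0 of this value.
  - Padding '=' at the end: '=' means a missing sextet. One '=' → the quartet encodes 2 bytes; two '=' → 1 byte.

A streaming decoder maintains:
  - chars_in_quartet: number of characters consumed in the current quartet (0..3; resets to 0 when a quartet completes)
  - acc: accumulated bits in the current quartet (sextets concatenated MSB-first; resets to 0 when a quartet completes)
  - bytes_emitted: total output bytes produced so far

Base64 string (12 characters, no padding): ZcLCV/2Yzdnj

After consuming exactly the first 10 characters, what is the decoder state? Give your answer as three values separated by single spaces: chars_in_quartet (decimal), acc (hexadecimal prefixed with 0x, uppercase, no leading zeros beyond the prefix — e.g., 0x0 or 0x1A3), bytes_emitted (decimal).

After char 0 ('Z'=25): chars_in_quartet=1 acc=0x19 bytes_emitted=0
After char 1 ('c'=28): chars_in_quartet=2 acc=0x65C bytes_emitted=0
After char 2 ('L'=11): chars_in_quartet=3 acc=0x1970B bytes_emitted=0
After char 3 ('C'=2): chars_in_quartet=4 acc=0x65C2C2 -> emit 65 C2 C2, reset; bytes_emitted=3
After char 4 ('V'=21): chars_in_quartet=1 acc=0x15 bytes_emitted=3
After char 5 ('/'=63): chars_in_quartet=2 acc=0x57F bytes_emitted=3
After char 6 ('2'=54): chars_in_quartet=3 acc=0x15FF6 bytes_emitted=3
After char 7 ('Y'=24): chars_in_quartet=4 acc=0x57FD98 -> emit 57 FD 98, reset; bytes_emitted=6
After char 8 ('z'=51): chars_in_quartet=1 acc=0x33 bytes_emitted=6
After char 9 ('d'=29): chars_in_quartet=2 acc=0xCDD bytes_emitted=6

Answer: 2 0xCDD 6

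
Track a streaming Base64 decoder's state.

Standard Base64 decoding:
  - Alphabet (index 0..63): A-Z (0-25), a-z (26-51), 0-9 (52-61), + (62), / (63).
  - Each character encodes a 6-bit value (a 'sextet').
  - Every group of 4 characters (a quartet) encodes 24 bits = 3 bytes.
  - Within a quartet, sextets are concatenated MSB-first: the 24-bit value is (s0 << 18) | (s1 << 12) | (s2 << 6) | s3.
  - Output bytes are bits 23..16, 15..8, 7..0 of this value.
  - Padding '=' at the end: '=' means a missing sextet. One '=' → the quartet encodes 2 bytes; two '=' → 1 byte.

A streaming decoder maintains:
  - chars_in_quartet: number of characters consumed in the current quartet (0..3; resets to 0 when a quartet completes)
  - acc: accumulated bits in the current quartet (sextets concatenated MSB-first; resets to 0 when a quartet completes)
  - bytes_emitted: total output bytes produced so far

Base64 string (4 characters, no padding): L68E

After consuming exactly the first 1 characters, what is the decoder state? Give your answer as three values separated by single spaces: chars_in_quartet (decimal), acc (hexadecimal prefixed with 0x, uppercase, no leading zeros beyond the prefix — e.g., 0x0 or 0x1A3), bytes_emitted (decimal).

After char 0 ('L'=11): chars_in_quartet=1 acc=0xB bytes_emitted=0

Answer: 1 0xB 0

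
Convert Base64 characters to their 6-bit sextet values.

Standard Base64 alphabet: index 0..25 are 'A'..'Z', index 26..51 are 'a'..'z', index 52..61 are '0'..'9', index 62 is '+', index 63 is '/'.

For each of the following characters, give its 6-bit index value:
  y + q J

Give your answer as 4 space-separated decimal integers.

Answer: 50 62 42 9

Derivation:
'y': a..z range, 26 + ord('y') − ord('a') = 50
'+': index 62
'q': a..z range, 26 + ord('q') − ord('a') = 42
'J': A..Z range, ord('J') − ord('A') = 9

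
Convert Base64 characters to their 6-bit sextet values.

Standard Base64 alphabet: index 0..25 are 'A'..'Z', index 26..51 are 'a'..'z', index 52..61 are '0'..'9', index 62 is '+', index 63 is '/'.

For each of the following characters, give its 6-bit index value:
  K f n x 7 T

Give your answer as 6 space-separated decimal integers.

'K': A..Z range, ord('K') − ord('A') = 10
'f': a..z range, 26 + ord('f') − ord('a') = 31
'n': a..z range, 26 + ord('n') − ord('a') = 39
'x': a..z range, 26 + ord('x') − ord('a') = 49
'7': 0..9 range, 52 + ord('7') − ord('0') = 59
'T': A..Z range, ord('T') − ord('A') = 19

Answer: 10 31 39 49 59 19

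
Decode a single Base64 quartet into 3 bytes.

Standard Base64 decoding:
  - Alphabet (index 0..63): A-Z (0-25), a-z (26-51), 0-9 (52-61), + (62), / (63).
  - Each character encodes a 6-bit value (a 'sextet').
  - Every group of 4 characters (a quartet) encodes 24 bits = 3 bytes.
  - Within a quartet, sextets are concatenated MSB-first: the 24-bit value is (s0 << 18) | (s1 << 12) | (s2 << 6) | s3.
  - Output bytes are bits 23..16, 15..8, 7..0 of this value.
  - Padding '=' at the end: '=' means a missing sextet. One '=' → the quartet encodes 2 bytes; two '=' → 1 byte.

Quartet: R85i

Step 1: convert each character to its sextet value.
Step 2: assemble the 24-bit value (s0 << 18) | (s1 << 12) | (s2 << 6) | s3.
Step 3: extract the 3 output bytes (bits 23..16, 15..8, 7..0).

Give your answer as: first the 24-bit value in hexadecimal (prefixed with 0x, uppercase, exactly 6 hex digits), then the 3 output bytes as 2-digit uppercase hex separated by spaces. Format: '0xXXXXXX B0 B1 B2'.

Sextets: R=17, 8=60, 5=57, i=34
24-bit: (17<<18) | (60<<12) | (57<<6) | 34
      = 0x440000 | 0x03C000 | 0x000E40 | 0x000022
      = 0x47CE62
Bytes: (v>>16)&0xFF=47, (v>>8)&0xFF=CE, v&0xFF=62

Answer: 0x47CE62 47 CE 62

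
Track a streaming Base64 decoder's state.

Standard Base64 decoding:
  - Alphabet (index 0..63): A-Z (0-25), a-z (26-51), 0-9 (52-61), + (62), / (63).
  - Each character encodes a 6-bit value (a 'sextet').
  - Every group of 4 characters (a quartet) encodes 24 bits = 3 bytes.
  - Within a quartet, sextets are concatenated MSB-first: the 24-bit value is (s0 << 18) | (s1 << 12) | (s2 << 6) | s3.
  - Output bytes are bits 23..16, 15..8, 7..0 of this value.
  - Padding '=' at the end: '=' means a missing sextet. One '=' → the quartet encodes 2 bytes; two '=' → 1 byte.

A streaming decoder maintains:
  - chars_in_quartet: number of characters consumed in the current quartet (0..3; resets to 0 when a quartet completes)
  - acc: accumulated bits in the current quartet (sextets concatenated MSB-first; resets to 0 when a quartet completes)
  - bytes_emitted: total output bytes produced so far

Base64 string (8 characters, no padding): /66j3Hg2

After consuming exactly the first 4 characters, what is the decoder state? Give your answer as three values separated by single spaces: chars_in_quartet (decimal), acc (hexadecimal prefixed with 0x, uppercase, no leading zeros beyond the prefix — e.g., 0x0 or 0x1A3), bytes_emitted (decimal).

After char 0 ('/'=63): chars_in_quartet=1 acc=0x3F bytes_emitted=0
After char 1 ('6'=58): chars_in_quartet=2 acc=0xFFA bytes_emitted=0
After char 2 ('6'=58): chars_in_quartet=3 acc=0x3FEBA bytes_emitted=0
After char 3 ('j'=35): chars_in_quartet=4 acc=0xFFAEA3 -> emit FF AE A3, reset; bytes_emitted=3

Answer: 0 0x0 3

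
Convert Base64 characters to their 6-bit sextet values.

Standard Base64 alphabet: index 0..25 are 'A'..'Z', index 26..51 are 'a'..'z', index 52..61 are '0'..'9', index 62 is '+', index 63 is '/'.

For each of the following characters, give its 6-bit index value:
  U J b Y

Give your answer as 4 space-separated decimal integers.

'U': A..Z range, ord('U') − ord('A') = 20
'J': A..Z range, ord('J') − ord('A') = 9
'b': a..z range, 26 + ord('b') − ord('a') = 27
'Y': A..Z range, ord('Y') − ord('A') = 24

Answer: 20 9 27 24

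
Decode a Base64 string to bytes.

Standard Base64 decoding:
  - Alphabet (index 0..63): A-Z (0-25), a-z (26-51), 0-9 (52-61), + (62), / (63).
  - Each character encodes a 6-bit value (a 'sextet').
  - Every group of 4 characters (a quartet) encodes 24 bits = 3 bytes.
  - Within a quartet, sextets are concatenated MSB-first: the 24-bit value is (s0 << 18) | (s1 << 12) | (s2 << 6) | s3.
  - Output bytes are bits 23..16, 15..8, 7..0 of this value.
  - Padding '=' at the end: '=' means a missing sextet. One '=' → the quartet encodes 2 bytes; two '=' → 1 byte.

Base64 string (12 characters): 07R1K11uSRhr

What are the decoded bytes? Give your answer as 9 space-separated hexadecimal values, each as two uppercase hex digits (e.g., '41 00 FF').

Answer: D3 B4 75 2B 5D 6E 49 18 6B

Derivation:
After char 0 ('0'=52): chars_in_quartet=1 acc=0x34 bytes_emitted=0
After char 1 ('7'=59): chars_in_quartet=2 acc=0xD3B bytes_emitted=0
After char 2 ('R'=17): chars_in_quartet=3 acc=0x34ED1 bytes_emitted=0
After char 3 ('1'=53): chars_in_quartet=4 acc=0xD3B475 -> emit D3 B4 75, reset; bytes_emitted=3
After char 4 ('K'=10): chars_in_quartet=1 acc=0xA bytes_emitted=3
After char 5 ('1'=53): chars_in_quartet=2 acc=0x2B5 bytes_emitted=3
After char 6 ('1'=53): chars_in_quartet=3 acc=0xAD75 bytes_emitted=3
After char 7 ('u'=46): chars_in_quartet=4 acc=0x2B5D6E -> emit 2B 5D 6E, reset; bytes_emitted=6
After char 8 ('S'=18): chars_in_quartet=1 acc=0x12 bytes_emitted=6
After char 9 ('R'=17): chars_in_quartet=2 acc=0x491 bytes_emitted=6
After char 10 ('h'=33): chars_in_quartet=3 acc=0x12461 bytes_emitted=6
After char 11 ('r'=43): chars_in_quartet=4 acc=0x49186B -> emit 49 18 6B, reset; bytes_emitted=9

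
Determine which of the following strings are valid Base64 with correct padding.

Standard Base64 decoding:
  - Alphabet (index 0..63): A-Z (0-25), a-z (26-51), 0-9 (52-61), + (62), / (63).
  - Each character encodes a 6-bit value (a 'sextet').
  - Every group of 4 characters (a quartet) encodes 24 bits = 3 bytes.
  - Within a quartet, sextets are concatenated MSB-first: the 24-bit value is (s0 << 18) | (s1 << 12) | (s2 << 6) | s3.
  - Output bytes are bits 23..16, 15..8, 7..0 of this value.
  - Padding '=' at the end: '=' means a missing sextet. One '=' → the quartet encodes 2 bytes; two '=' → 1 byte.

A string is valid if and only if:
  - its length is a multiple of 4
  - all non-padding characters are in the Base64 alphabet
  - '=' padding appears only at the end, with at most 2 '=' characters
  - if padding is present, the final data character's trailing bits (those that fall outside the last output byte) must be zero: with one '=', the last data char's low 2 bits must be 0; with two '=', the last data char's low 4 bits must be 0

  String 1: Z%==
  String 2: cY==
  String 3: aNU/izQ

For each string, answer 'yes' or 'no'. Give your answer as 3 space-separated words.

String 1: 'Z%==' → invalid (bad char(s): ['%'])
String 2: 'cY==' → invalid (bad trailing bits)
String 3: 'aNU/izQ' → invalid (len=7 not mult of 4)

Answer: no no no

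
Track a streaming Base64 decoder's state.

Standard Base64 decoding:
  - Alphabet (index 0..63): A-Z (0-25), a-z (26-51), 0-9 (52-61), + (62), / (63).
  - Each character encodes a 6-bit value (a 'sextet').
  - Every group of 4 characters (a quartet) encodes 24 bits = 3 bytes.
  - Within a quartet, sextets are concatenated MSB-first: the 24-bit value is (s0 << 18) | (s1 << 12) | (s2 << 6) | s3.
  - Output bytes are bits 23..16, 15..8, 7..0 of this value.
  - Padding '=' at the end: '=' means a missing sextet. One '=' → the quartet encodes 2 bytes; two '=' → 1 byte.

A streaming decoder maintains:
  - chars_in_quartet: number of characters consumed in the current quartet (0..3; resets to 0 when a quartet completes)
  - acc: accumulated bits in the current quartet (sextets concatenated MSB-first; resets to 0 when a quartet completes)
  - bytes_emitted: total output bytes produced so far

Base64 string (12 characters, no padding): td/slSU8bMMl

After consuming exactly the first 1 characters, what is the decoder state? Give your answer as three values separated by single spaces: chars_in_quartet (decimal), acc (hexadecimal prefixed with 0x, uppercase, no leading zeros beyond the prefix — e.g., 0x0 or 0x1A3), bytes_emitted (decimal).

Answer: 1 0x2D 0

Derivation:
After char 0 ('t'=45): chars_in_quartet=1 acc=0x2D bytes_emitted=0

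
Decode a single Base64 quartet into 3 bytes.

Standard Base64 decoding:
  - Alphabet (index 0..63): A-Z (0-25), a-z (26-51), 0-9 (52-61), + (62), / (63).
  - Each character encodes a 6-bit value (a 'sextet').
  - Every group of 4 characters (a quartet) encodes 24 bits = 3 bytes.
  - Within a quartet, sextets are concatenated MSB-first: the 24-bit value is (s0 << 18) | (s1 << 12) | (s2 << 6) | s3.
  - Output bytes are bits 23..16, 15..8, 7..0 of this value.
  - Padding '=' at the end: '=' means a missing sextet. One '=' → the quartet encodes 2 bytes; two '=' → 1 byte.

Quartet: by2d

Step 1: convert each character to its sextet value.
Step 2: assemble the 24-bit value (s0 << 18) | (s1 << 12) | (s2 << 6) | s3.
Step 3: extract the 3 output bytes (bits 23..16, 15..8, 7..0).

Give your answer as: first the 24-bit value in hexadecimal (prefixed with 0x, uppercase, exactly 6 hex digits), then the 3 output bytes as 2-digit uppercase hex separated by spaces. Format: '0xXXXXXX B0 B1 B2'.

Answer: 0x6F2D9D 6F 2D 9D

Derivation:
Sextets: b=27, y=50, 2=54, d=29
24-bit: (27<<18) | (50<<12) | (54<<6) | 29
      = 0x6C0000 | 0x032000 | 0x000D80 | 0x00001D
      = 0x6F2D9D
Bytes: (v>>16)&0xFF=6F, (v>>8)&0xFF=2D, v&0xFF=9D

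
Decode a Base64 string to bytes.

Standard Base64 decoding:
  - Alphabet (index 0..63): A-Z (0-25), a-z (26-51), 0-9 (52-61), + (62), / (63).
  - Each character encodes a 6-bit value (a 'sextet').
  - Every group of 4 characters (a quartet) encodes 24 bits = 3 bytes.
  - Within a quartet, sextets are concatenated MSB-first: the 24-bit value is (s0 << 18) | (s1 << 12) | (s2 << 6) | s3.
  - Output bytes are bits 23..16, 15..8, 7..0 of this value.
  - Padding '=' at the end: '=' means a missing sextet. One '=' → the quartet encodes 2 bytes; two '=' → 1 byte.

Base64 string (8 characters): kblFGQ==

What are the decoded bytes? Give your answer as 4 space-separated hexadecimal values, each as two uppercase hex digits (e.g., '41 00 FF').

After char 0 ('k'=36): chars_in_quartet=1 acc=0x24 bytes_emitted=0
After char 1 ('b'=27): chars_in_quartet=2 acc=0x91B bytes_emitted=0
After char 2 ('l'=37): chars_in_quartet=3 acc=0x246E5 bytes_emitted=0
After char 3 ('F'=5): chars_in_quartet=4 acc=0x91B945 -> emit 91 B9 45, reset; bytes_emitted=3
After char 4 ('G'=6): chars_in_quartet=1 acc=0x6 bytes_emitted=3
After char 5 ('Q'=16): chars_in_quartet=2 acc=0x190 bytes_emitted=3
Padding '==': partial quartet acc=0x190 -> emit 19; bytes_emitted=4

Answer: 91 B9 45 19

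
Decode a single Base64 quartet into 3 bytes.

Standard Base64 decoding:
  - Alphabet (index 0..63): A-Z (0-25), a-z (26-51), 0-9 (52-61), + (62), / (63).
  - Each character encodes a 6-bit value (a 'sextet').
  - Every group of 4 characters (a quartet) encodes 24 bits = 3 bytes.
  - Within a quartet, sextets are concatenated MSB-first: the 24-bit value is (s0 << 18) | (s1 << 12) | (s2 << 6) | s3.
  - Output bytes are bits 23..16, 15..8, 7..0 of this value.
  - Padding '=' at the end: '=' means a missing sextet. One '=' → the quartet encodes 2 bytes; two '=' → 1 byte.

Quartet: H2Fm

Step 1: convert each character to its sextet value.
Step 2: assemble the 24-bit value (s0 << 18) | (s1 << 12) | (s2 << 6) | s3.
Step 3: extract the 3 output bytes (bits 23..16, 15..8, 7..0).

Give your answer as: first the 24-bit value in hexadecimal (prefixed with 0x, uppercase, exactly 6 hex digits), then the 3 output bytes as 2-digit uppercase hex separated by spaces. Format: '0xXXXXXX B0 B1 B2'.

Answer: 0x1F6166 1F 61 66

Derivation:
Sextets: H=7, 2=54, F=5, m=38
24-bit: (7<<18) | (54<<12) | (5<<6) | 38
      = 0x1C0000 | 0x036000 | 0x000140 | 0x000026
      = 0x1F6166
Bytes: (v>>16)&0xFF=1F, (v>>8)&0xFF=61, v&0xFF=66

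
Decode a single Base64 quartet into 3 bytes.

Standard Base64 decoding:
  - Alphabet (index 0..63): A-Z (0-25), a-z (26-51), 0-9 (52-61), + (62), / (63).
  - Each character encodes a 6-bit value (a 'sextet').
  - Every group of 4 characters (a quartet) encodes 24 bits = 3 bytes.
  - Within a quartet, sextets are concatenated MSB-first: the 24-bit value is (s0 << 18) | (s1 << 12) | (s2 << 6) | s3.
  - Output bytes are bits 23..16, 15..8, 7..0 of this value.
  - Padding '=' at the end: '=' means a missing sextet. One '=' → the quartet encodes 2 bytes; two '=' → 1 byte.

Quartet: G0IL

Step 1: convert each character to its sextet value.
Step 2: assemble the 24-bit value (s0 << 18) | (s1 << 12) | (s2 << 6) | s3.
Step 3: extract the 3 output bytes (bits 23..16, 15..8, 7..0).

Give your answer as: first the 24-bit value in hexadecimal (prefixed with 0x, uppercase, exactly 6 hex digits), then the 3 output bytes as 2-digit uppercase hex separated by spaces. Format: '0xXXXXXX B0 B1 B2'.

Answer: 0x1B420B 1B 42 0B

Derivation:
Sextets: G=6, 0=52, I=8, L=11
24-bit: (6<<18) | (52<<12) | (8<<6) | 11
      = 0x180000 | 0x034000 | 0x000200 | 0x00000B
      = 0x1B420B
Bytes: (v>>16)&0xFF=1B, (v>>8)&0xFF=42, v&0xFF=0B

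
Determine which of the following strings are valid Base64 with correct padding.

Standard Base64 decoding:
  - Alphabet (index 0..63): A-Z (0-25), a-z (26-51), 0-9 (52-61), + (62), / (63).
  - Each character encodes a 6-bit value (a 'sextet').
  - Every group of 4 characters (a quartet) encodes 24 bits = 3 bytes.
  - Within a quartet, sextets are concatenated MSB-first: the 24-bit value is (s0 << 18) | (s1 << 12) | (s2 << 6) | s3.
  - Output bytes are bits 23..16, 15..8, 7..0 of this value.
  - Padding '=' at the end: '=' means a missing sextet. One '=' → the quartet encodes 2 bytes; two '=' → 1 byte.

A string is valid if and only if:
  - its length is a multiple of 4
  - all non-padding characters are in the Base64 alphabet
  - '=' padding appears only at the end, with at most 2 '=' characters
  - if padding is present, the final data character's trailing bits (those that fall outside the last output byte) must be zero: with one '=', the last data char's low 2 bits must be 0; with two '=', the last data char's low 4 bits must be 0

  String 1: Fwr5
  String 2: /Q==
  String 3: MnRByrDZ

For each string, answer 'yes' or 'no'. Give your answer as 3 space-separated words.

String 1: 'Fwr5' → valid
String 2: '/Q==' → valid
String 3: 'MnRByrDZ' → valid

Answer: yes yes yes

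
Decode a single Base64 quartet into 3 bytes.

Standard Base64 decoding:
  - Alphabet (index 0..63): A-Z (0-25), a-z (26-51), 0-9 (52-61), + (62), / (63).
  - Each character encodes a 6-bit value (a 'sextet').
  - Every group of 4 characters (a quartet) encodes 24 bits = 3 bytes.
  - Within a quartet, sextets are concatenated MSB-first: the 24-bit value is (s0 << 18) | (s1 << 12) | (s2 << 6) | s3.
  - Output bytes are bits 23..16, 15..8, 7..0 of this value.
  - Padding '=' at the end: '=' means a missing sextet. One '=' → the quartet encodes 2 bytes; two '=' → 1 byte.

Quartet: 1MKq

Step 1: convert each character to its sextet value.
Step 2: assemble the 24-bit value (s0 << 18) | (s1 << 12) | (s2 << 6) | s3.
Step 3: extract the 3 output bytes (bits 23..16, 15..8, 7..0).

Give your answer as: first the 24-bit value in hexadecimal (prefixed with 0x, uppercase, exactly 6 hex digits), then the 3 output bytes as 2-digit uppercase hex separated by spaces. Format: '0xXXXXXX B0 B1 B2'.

Sextets: 1=53, M=12, K=10, q=42
24-bit: (53<<18) | (12<<12) | (10<<6) | 42
      = 0xD40000 | 0x00C000 | 0x000280 | 0x00002A
      = 0xD4C2AA
Bytes: (v>>16)&0xFF=D4, (v>>8)&0xFF=C2, v&0xFF=AA

Answer: 0xD4C2AA D4 C2 AA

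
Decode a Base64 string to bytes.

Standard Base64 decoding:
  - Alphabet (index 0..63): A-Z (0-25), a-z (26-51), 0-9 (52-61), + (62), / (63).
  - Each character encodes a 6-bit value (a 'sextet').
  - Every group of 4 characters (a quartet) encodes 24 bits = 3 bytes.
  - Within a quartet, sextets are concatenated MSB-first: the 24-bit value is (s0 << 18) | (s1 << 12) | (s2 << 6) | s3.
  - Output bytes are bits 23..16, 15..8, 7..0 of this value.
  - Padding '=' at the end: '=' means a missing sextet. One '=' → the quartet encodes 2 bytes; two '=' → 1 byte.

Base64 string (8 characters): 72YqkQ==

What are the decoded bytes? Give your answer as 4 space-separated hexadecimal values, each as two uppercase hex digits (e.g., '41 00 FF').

After char 0 ('7'=59): chars_in_quartet=1 acc=0x3B bytes_emitted=0
After char 1 ('2'=54): chars_in_quartet=2 acc=0xEF6 bytes_emitted=0
After char 2 ('Y'=24): chars_in_quartet=3 acc=0x3BD98 bytes_emitted=0
After char 3 ('q'=42): chars_in_quartet=4 acc=0xEF662A -> emit EF 66 2A, reset; bytes_emitted=3
After char 4 ('k'=36): chars_in_quartet=1 acc=0x24 bytes_emitted=3
After char 5 ('Q'=16): chars_in_quartet=2 acc=0x910 bytes_emitted=3
Padding '==': partial quartet acc=0x910 -> emit 91; bytes_emitted=4

Answer: EF 66 2A 91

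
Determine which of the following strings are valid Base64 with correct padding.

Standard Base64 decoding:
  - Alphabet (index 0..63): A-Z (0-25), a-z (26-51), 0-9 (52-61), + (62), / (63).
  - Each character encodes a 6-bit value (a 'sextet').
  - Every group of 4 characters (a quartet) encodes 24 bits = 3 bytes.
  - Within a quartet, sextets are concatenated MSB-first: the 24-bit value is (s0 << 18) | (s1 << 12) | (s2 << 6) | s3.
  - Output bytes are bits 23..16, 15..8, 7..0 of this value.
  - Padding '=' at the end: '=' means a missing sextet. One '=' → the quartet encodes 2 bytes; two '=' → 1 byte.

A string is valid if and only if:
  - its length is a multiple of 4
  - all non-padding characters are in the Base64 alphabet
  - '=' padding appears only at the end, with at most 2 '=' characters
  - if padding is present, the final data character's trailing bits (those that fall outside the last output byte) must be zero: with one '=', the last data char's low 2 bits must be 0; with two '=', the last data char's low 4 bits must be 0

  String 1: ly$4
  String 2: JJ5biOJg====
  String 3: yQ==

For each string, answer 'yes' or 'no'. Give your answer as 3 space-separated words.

Answer: no no yes

Derivation:
String 1: 'ly$4' → invalid (bad char(s): ['$'])
String 2: 'JJ5biOJg====' → invalid (4 pad chars (max 2))
String 3: 'yQ==' → valid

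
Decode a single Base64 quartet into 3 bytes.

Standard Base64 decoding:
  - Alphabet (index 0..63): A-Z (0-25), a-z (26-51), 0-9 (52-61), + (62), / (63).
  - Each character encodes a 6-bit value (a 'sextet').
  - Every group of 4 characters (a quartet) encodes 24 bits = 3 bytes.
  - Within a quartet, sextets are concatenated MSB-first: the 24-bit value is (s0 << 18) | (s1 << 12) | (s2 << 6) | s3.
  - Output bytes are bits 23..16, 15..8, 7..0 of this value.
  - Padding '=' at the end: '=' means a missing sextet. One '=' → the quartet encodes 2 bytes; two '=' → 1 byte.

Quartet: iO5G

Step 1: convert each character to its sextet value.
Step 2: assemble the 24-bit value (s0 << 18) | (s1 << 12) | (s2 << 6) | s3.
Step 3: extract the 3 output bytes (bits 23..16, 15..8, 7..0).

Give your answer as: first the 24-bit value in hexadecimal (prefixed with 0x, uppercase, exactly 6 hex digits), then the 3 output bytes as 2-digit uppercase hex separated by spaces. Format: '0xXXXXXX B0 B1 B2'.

Answer: 0x88EE46 88 EE 46

Derivation:
Sextets: i=34, O=14, 5=57, G=6
24-bit: (34<<18) | (14<<12) | (57<<6) | 6
      = 0x880000 | 0x00E000 | 0x000E40 | 0x000006
      = 0x88EE46
Bytes: (v>>16)&0xFF=88, (v>>8)&0xFF=EE, v&0xFF=46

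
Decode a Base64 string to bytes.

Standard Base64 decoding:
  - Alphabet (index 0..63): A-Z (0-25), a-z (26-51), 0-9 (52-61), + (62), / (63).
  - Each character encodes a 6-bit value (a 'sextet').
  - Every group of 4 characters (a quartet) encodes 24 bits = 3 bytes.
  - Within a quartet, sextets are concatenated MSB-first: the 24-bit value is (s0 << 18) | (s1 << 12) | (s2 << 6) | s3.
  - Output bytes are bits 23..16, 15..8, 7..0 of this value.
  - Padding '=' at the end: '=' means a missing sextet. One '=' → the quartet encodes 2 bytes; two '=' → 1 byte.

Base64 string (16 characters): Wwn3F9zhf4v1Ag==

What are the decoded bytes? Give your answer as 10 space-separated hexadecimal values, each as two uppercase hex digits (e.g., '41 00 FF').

After char 0 ('W'=22): chars_in_quartet=1 acc=0x16 bytes_emitted=0
After char 1 ('w'=48): chars_in_quartet=2 acc=0x5B0 bytes_emitted=0
After char 2 ('n'=39): chars_in_quartet=3 acc=0x16C27 bytes_emitted=0
After char 3 ('3'=55): chars_in_quartet=4 acc=0x5B09F7 -> emit 5B 09 F7, reset; bytes_emitted=3
After char 4 ('F'=5): chars_in_quartet=1 acc=0x5 bytes_emitted=3
After char 5 ('9'=61): chars_in_quartet=2 acc=0x17D bytes_emitted=3
After char 6 ('z'=51): chars_in_quartet=3 acc=0x5F73 bytes_emitted=3
After char 7 ('h'=33): chars_in_quartet=4 acc=0x17DCE1 -> emit 17 DC E1, reset; bytes_emitted=6
After char 8 ('f'=31): chars_in_quartet=1 acc=0x1F bytes_emitted=6
After char 9 ('4'=56): chars_in_quartet=2 acc=0x7F8 bytes_emitted=6
After char 10 ('v'=47): chars_in_quartet=3 acc=0x1FE2F bytes_emitted=6
After char 11 ('1'=53): chars_in_quartet=4 acc=0x7F8BF5 -> emit 7F 8B F5, reset; bytes_emitted=9
After char 12 ('A'=0): chars_in_quartet=1 acc=0x0 bytes_emitted=9
After char 13 ('g'=32): chars_in_quartet=2 acc=0x20 bytes_emitted=9
Padding '==': partial quartet acc=0x20 -> emit 02; bytes_emitted=10

Answer: 5B 09 F7 17 DC E1 7F 8B F5 02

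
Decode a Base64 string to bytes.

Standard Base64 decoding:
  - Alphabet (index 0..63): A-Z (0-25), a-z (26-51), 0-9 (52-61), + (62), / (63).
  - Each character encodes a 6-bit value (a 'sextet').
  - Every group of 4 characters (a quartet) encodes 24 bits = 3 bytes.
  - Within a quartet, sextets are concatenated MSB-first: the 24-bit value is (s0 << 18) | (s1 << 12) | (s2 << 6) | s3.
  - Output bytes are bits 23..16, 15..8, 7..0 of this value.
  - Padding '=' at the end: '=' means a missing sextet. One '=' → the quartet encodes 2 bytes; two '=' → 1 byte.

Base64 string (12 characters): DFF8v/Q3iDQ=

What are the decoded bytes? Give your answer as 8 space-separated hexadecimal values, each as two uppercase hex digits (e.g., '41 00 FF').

Answer: 0C 51 7C BF F4 37 88 34

Derivation:
After char 0 ('D'=3): chars_in_quartet=1 acc=0x3 bytes_emitted=0
After char 1 ('F'=5): chars_in_quartet=2 acc=0xC5 bytes_emitted=0
After char 2 ('F'=5): chars_in_quartet=3 acc=0x3145 bytes_emitted=0
After char 3 ('8'=60): chars_in_quartet=4 acc=0xC517C -> emit 0C 51 7C, reset; bytes_emitted=3
After char 4 ('v'=47): chars_in_quartet=1 acc=0x2F bytes_emitted=3
After char 5 ('/'=63): chars_in_quartet=2 acc=0xBFF bytes_emitted=3
After char 6 ('Q'=16): chars_in_quartet=3 acc=0x2FFD0 bytes_emitted=3
After char 7 ('3'=55): chars_in_quartet=4 acc=0xBFF437 -> emit BF F4 37, reset; bytes_emitted=6
After char 8 ('i'=34): chars_in_quartet=1 acc=0x22 bytes_emitted=6
After char 9 ('D'=3): chars_in_quartet=2 acc=0x883 bytes_emitted=6
After char 10 ('Q'=16): chars_in_quartet=3 acc=0x220D0 bytes_emitted=6
Padding '=': partial quartet acc=0x220D0 -> emit 88 34; bytes_emitted=8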